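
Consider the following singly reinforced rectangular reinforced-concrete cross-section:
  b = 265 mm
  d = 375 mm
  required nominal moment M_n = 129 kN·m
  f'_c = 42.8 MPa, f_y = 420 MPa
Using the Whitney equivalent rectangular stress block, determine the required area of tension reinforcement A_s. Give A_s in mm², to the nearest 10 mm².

A_s ≈ 860 mm²

With M_n = 0.85 f'_c a b (d − a/2), solve the quadratic for a:
a = d − √(d² − 2M_n/(0.85 f'_c b)) = 375 − √(375² − 2 × 129×10⁶/(0.85 × 42.8 × 265)) = 37.56 mm.
A_s = 0.85 f'_c a b / f_y = 0.85 × 42.8 × 37.56 × 265 / 420 = 862.2 mm².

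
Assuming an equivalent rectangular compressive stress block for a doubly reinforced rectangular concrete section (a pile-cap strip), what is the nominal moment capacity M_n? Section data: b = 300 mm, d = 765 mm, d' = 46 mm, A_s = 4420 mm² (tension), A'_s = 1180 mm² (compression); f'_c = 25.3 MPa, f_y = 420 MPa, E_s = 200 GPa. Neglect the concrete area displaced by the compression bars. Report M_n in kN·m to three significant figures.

Assume both tension and compression steel yield.
Net tension couple steel: A_s − A'_s = 3240 mm².
a = (A_s − A'_s) f_y / (0.85 f'_c b) = 1360800/(0.85 × 25.3 × 300) = 210.93 mm.
c = a/β₁ = 210.93/0.85 = 248.15 mm; ε'_s = 0.003(c − d')/c = 0.0024 ≥ f_y/E_s = 0.0021, so compression steel does yield.
M_n = (A_s − A'_s) f_y (d − a/2) + A'_s f_y (d − d') = [1360800 × (765 − 105.465) + 495600 × (765 − 46)] × 10⁻⁶ = 897.50 + 356.34 = 1253.84 kN·m.

M_n ≈ 1250 kN·m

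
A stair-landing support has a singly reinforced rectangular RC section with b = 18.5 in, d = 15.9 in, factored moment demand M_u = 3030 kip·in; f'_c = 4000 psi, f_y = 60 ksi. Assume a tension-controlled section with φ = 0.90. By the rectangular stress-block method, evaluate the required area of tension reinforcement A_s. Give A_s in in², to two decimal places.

M_n = M_u/φ = 3030/0.90 = 3366.67 kip·in.
From M_n = 0.85 f'_c a b (d − a/2):
a = d − √(d² − 2M_n/(0.85 f'_c b)) = 15.9 − √(15.9² − 2 × 3366.67/(0.85 × 4 × 18.5)) = 3.827 in.
A_s = 0.85 f'_c a b / f_y = 0.85 × 4 × 3.827 × 18.5 / 60 = 4.012 in².

A_s ≈ 4.01 in²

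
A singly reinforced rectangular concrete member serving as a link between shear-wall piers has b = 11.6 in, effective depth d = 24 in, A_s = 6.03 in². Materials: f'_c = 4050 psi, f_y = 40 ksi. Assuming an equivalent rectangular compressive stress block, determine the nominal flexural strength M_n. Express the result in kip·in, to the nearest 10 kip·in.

M_n ≈ 5060 kip·in

T = A_s f_y = 6.03 × 40 = 241.2 kips.
a = T/(0.85 f'_c b) = 241.2/(0.85 × 4.05 × 11.6) = 6.040 in.
M_n = T(d − a/2) = 241.2 × (24 − 3.02) = 5060.4 kip·in.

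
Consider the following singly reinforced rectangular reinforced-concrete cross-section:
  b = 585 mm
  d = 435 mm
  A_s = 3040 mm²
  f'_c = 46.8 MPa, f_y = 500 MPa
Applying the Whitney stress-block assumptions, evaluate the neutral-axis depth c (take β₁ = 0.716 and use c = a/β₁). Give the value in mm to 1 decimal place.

T = A_s f_y = 3040 × 500 = 1520000 N = 1520 kN.
Setting C = 0.85 f'_c a b equal to T: a = 1520000/(0.85 × 46.8 × 585) = 65.317 mm.
With β₁ = 0.716, c = a/β₁ = 65.317/0.716 = 91.2 mm.

c ≈ 91.2 mm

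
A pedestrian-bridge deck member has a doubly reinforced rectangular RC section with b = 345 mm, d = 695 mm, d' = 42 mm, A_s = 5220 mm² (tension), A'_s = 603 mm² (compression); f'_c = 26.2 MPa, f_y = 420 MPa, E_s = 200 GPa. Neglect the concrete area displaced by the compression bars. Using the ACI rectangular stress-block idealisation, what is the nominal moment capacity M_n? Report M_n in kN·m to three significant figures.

M_n ≈ 1270 kN·m

Assume both tension and compression steel yield.
Net tension couple steel: A_s − A'_s = 4617 mm².
a = (A_s − A'_s) f_y / (0.85 f'_c b) = 1939140/(0.85 × 26.2 × 345) = 252.39 mm.
c = a/β₁ = 252.39/0.85 = 296.93 mm; ε'_s = 0.003(c − d')/c = 0.0026 ≥ f_y/E_s = 0.0021, so compression steel does yield.
M_n = (A_s − A'_s) f_y (d − a/2) + A'_s f_y (d − d') = [1939140 × (695 − 126.195) + 253260 × (695 − 42)] × 10⁻⁶ = 1102.99 + 165.38 = 1268.37 kN·m.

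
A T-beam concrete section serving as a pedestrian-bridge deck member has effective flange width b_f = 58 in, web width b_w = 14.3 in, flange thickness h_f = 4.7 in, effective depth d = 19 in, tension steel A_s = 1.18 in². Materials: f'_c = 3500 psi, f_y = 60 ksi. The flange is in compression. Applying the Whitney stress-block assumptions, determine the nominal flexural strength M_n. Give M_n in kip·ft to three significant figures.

Tension: T = A_s f_y = 1.18 × 60 = 70.8 kips.
Try a within the flange: a = T/(0.85 f'_c b_f) = 70.8/(0.85 × 3.5 × 58) = 0.410 in.
Since a = 0.410 ≤ h_f = 4.7 in, the stress block lies entirely in the flange; analyse as a rectangular beam of width b_f.
M_n = T(d − a/2) = 70.8 × (19 − 0.205) = 1330.7 kip·in.
M_n = 1330.7/12 = 110.89 kip·ft.

M_n ≈ 111 kip·ft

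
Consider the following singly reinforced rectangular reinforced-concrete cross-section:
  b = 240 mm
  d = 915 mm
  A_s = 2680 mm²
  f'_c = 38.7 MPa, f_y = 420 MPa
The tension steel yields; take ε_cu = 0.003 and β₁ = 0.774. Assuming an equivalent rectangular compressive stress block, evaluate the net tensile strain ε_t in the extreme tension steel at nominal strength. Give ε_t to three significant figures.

ε_t ≈ 0.0119

a = A_s f_y/(0.85 f'_c b) = 142.57 mm.
β₁ = 0.774, so c = a/β₁ = 142.57/0.774 = 184.20 mm.
From the linear strain diagram with ε_cu = 0.003: ε_t = 0.003 (d − c)/c = 0.003 × (915 − 184.20)/184.20 = 0.0119.
Since ε_t ≥ 0.005, the section is tension-controlled.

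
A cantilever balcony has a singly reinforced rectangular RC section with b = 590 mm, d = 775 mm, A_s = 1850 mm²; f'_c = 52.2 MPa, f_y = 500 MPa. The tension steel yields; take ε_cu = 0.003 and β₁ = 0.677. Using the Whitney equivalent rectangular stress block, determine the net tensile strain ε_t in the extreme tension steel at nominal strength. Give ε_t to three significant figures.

ε_t ≈ 0.0415

a = A_s f_y/(0.85 f'_c b) = 35.33 mm.
β₁ = 0.677, so c = a/β₁ = 35.33/0.677 = 52.19 mm.
From the linear strain diagram with ε_cu = 0.003: ε_t = 0.003 (d − c)/c = 0.003 × (775 − 52.19)/52.19 = 0.0415.
Since ε_t ≥ 0.005, the section is tension-controlled.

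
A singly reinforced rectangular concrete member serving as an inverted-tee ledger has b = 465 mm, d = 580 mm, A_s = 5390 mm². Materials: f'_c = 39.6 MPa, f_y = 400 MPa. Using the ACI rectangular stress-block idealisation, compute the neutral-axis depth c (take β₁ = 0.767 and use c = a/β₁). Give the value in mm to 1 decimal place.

c ≈ 179.6 mm

T = A_s f_y = 5390 × 400 = 2156000 N = 2156 kN.
Setting C = 0.85 f'_c a b equal to T: a = 2156000/(0.85 × 39.6 × 465) = 137.747 mm.
With β₁ = 0.767, c = a/β₁ = 137.747/0.767 = 179.6 mm.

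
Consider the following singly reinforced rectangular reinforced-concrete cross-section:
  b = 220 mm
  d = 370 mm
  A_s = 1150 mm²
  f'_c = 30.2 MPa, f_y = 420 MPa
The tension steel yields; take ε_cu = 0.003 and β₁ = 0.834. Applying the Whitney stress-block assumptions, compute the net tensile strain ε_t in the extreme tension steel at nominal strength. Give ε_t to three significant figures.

ε_t ≈ 0.00782

a = A_s f_y/(0.85 f'_c b) = 85.53 mm.
β₁ = 0.834, so c = a/β₁ = 85.53/0.834 = 102.55 mm.
From the linear strain diagram with ε_cu = 0.003: ε_t = 0.003 (d − c)/c = 0.003 × (370 − 102.55)/102.55 = 0.00782.
Since ε_t ≥ 0.005, the section is tension-controlled.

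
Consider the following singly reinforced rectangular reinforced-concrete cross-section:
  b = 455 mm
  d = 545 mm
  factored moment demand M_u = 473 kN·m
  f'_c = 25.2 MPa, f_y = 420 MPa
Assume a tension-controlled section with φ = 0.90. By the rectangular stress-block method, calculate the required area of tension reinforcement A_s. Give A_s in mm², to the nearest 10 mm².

M_n = M_u/φ = 473/0.90 = 525.556 kN·m.
With M_n = 0.85 f'_c a b (d − a/2), solve the quadratic for a:
a = d − √(d² − 2M_n/(0.85 f'_c b)) = 545 − √(545² − 2 × 525.556×10⁶/(0.85 × 25.2 × 455)) = 110.06 mm.
A_s = 0.85 f'_c a b / f_y = 0.85 × 25.2 × 110.06 × 455 / 420 = 2553.9 mm².

A_s ≈ 2550 mm²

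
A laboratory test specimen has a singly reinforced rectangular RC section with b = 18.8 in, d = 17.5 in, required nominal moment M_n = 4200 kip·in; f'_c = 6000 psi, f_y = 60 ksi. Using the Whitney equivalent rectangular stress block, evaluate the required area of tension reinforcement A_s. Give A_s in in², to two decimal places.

A_s ≈ 4.34 in²

From M_n = 0.85 f'_c a b (d − a/2):
a = d − √(d² − 2M_n/(0.85 f'_c b)) = 17.5 − √(17.5² − 2 × 4200/(0.85 × 6 × 18.8)) = 2.714 in.
A_s = 0.85 f'_c a b / f_y = 0.85 × 6 × 2.714 × 18.8 / 60 = 4.337 in².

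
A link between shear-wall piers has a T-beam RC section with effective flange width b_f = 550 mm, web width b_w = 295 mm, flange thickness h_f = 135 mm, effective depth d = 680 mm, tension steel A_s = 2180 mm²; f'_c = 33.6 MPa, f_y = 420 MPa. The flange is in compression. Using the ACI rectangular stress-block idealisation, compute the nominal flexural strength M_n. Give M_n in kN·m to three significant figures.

M_n ≈ 596 kN·m

Tension: T = A_s f_y = 2180 × 420 = 915600 N.
Try a within the flange: a = T/(0.85 f'_c b_f) = 915600/(0.85 × 33.6 × 550) = 58.29 mm.
Since a = 58.29 ≤ h_f = 135 mm, the stress block lies entirely in the flange; analyse as a rectangular beam of width b_f.
M_n = T(d − a/2) = 915600 × (680 − 29.145) = 595.92 × 10⁶ N·mm.
M_n = 595.92 kN·m.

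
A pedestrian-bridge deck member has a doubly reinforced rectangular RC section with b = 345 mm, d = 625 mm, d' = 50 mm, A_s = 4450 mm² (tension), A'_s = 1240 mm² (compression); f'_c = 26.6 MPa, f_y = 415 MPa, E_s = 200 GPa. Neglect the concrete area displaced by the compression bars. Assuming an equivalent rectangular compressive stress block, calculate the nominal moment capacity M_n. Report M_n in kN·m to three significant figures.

M_n ≈ 1010 kN·m

Assume both tension and compression steel yield.
Net tension couple steel: A_s − A'_s = 3210 mm².
a = (A_s − A'_s) f_y / (0.85 f'_c b) = 1332150/(0.85 × 26.6 × 345) = 170.78 mm.
c = a/β₁ = 170.78/0.85 = 200.92 mm; ε'_s = 0.003(c − d')/c = 0.0023 ≥ f_y/E_s = 0.0021, so compression steel does yield.
M_n = (A_s − A'_s) f_y (d − a/2) + A'_s f_y (d − d') = [1332150 × (625 − 85.39) + 514600 × (625 − 50)] × 10⁻⁶ = 718.84 + 295.90 = 1014.74 kN·m.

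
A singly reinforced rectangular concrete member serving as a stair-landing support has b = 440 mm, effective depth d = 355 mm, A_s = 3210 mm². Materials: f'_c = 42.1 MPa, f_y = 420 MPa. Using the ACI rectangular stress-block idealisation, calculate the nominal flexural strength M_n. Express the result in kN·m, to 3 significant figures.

T = A_s f_y = 3210 × 420 = 1348200 N = 1348.2 kN.
From C = T: a = T/(0.85 f'_c b) = 1348200/(0.85 × 42.1 × 440) = 85.63 mm.
M_n = T(d − a/2) = 1348.2 kN × (355 − 42.815) mm = 420.89 kN·m.

M_n ≈ 421 kN·m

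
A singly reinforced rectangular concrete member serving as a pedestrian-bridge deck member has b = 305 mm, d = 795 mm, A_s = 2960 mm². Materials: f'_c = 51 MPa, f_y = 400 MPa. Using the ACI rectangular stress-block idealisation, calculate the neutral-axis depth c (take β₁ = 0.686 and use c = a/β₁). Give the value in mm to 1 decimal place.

c ≈ 130.5 mm

T = A_s f_y = 2960 × 400 = 1184000 N = 1184 kN.
Setting C = 0.85 f'_c a b equal to T: a = 1184000/(0.85 × 51 × 305) = 89.549 mm.
With β₁ = 0.686, c = a/β₁ = 89.549/0.686 = 130.5 mm.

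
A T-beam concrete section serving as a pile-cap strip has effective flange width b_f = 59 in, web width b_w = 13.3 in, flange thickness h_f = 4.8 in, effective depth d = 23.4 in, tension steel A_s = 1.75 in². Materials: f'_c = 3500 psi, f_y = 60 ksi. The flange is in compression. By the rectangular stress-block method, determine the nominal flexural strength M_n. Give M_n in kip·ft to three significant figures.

M_n ≈ 202 kip·ft

Tension: T = A_s f_y = 1.75 × 60 = 105 kips.
Try a within the flange: a = T/(0.85 f'_c b_f) = 105/(0.85 × 3.5 × 59) = 0.598 in.
Since a = 0.598 ≤ h_f = 4.8 in, the stress block lies entirely in the flange; analyse as a rectangular beam of width b_f.
M_n = T(d − a/2) = 105 × (23.4 − 0.299) = 2425.6 kip·in.
M_n = 2425.6/12 = 202.13 kip·ft.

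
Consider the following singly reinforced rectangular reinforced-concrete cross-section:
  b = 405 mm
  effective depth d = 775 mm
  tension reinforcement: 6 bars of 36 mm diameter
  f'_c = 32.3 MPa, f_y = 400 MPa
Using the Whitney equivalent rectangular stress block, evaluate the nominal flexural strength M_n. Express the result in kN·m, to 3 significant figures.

A_s = 6 × 1018 = 6108 mm².
T = A_s f_y = 6108 × 400 = 2443200 N = 2443.2 kN.
From C = T: a = T/(0.85 f'_c b) = 2443200/(0.85 × 32.3 × 405) = 219.73 mm.
M_n = T(d − a/2) = 2443.2 kN × (775 − 109.865) mm = 1625.06 kN·m.

M_n ≈ 1630 kN·m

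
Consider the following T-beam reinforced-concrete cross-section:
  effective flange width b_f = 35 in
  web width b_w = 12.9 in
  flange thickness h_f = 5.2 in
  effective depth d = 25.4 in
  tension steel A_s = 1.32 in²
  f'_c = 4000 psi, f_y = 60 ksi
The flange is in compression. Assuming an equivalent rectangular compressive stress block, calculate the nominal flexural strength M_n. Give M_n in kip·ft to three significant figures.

M_n ≈ 165 kip·ft

Tension: T = A_s f_y = 1.32 × 60 = 79.2 kips.
Try a within the flange: a = T/(0.85 f'_c b_f) = 79.2/(0.85 × 4 × 35) = 0.666 in.
Since a = 0.666 ≤ h_f = 5.2 in, the stress block lies entirely in the flange; analyse as a rectangular beam of width b_f.
M_n = T(d − a/2) = 79.2 × (25.4 − 0.333) = 1985.3 kip·in.
M_n = 1985.3/12 = 165.44 kip·ft.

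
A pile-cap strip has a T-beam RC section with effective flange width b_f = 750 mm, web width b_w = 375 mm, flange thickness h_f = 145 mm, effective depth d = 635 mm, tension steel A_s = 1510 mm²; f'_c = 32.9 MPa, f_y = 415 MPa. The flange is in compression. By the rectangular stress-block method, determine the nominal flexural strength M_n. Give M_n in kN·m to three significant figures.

Tension: T = A_s f_y = 1510 × 415 = 626650 N.
Try a within the flange: a = T/(0.85 f'_c b_f) = 626650/(0.85 × 32.9 × 750) = 29.88 mm.
Since a = 29.88 ≤ h_f = 145 mm, the stress block lies entirely in the flange; analyse as a rectangular beam of width b_f.
M_n = T(d − a/2) = 626650 × (635 − 14.94) = 388.56 × 10⁶ N·mm.
M_n = 388.56 kN·m.

M_n ≈ 389 kN·m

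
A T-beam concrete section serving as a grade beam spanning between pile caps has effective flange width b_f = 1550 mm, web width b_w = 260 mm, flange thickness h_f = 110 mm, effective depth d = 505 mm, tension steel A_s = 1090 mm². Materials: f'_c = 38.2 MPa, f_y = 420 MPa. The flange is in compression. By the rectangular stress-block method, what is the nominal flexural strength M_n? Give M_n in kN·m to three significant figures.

M_n ≈ 229 kN·m

Tension: T = A_s f_y = 1090 × 420 = 457800 N.
Try a within the flange: a = T/(0.85 f'_c b_f) = 457800/(0.85 × 38.2 × 1550) = 9.10 mm.
Since a = 9.10 ≤ h_f = 110 mm, the stress block lies entirely in the flange; analyse as a rectangular beam of width b_f.
M_n = T(d − a/2) = 457800 × (505 − 4.55) = 229.11 × 10⁶ N·mm.
M_n = 229.11 kN·m.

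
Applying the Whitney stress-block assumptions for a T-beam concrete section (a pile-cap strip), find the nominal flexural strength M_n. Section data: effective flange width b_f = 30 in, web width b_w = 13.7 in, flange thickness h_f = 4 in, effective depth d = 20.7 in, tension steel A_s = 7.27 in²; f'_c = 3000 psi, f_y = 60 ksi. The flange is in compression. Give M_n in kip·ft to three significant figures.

M_n ≈ 638 kip·ft

Tension: T = A_s f_y = 7.27 × 60 = 436.2 kips.
Try a within the flange: a = T/(0.85 f'_c b_f) = 436.2/(0.85 × 3 × 30) = 5.702 in.
a = 5.702 > h_f = 4 in: the block extends into the web. Split into flange-overhang and web parts.
C_f = 0.85 f'_c (b_f − b_w) h_f = 0.85 × 3 × (30 − 13.7) × 4 = 166.3 kips.
Remaining web compression depth: a_w = (T − C_f)/(0.85 f'_c b_w) = (436.2 − 166.3)/(0.85 × 3 × 13.7) = 7.726 in.
M_n = C_f(d − h_f/2) + (T − C_f)(d − a_w/2) = 166.3 × (20.7 − 2) + 269.9 × (20.7 − 3.863) = 3109.8 + 4544.3 = 7654.1 kip·in.
M_n = 7654.1/12 = 637.84 kip·ft.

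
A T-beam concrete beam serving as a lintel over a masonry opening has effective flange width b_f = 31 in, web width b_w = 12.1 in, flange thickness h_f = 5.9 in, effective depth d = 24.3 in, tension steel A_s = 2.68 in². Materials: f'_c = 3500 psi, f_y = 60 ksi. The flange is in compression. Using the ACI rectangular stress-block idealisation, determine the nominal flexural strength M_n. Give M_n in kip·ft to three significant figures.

Tension: T = A_s f_y = 2.68 × 60 = 160.8 kips.
Try a within the flange: a = T/(0.85 f'_c b_f) = 160.8/(0.85 × 3.5 × 31) = 1.744 in.
Since a = 1.744 ≤ h_f = 5.9 in, the stress block lies entirely in the flange; analyse as a rectangular beam of width b_f.
M_n = T(d − a/2) = 160.8 × (24.3 − 0.872) = 3767.2 kip·in.
M_n = 3767.2/12 = 313.93 kip·ft.

M_n ≈ 314 kip·ft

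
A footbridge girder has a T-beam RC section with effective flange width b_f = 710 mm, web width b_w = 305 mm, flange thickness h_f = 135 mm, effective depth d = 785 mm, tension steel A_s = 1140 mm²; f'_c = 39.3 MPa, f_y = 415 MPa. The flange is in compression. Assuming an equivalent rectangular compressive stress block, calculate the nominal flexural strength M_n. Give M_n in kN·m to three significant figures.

Tension: T = A_s f_y = 1140 × 415 = 473100 N.
Try a within the flange: a = T/(0.85 f'_c b_f) = 473100/(0.85 × 39.3 × 710) = 19.95 mm.
Since a = 19.95 ≤ h_f = 135 mm, the stress block lies entirely in the flange; analyse as a rectangular beam of width b_f.
M_n = T(d − a/2) = 473100 × (785 − 9.975) = 366.66 × 10⁶ N·mm.
M_n = 366.66 kN·m.

M_n ≈ 367 kN·m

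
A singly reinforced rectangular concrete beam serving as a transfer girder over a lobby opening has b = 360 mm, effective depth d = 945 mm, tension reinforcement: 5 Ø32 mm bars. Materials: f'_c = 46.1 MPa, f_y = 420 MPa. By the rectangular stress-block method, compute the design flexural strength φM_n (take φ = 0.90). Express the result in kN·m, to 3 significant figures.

A_s = 5 × 804 = 4020 mm².
T = A_s f_y = 4020 × 420 = 1688400 N = 1688.4 kN.
From C = T: a = T/(0.85 f'_c b) = 1688400/(0.85 × 46.1 × 360) = 119.69 mm.
M_n = T(d − a/2) = 1688.4 kN × (945 − 59.845) mm = 1494.50 kN·m.
φM_n = 0.90 × 1494.50 = 1345.05 kN·m.

φM_n ≈ 1350 kN·m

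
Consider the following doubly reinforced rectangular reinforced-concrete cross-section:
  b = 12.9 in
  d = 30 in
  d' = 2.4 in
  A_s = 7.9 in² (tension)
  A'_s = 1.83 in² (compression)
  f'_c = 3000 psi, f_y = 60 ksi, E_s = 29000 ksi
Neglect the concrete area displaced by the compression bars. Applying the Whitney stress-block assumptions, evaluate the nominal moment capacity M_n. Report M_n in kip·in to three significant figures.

Assume both steels yield.
a = (A_s − A'_s) f_y/(0.85 f'_c b) = (7.9 − 1.83) × 60/(0.85 × 3 × 12.9) = 11.072 in.
c = a/β₁ = 11.072/0.85 = 13.026 in; ε'_s = 0.003(c − d')/c = 0.0024 ≥ ε_y = 0.0021, so the compression steel yields.
M_n = (A_s − A'_s) f_y (d − a/2) + A'_s f_y (d − d') = 364.2 × (30 − 5.536) + 109.8 × (30 − 2.4) = 8909.8 + 3030.5 = 11940.3 kip·in.

M_n ≈ 11900 kip·in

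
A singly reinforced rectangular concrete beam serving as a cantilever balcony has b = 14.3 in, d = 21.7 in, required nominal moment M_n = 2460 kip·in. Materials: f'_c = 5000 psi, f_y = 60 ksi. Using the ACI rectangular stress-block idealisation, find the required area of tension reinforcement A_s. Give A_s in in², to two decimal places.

A_s ≈ 1.98 in²

From M_n = 0.85 f'_c a b (d − a/2):
a = d − √(d² − 2M_n/(0.85 f'_c b)) = 21.7 − √(21.7² − 2 × 2460/(0.85 × 5 × 14.3)) = 1.953 in.
A_s = 0.85 f'_c a b / f_y = 0.85 × 5 × 1.953 × 14.3 / 60 = 1.978 in².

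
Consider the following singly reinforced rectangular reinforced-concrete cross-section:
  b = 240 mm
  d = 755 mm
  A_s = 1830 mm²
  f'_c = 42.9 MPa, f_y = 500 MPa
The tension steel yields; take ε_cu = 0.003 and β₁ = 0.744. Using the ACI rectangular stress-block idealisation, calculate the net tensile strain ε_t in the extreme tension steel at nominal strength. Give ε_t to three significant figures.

a = A_s f_y/(0.85 f'_c b) = 104.55 mm.
β₁ = 0.744, so c = a/β₁ = 104.55/0.744 = 140.52 mm.
From the linear strain diagram with ε_cu = 0.003: ε_t = 0.003 (d − c)/c = 0.003 × (755 − 140.52)/140.52 = 0.0131.
Since ε_t ≥ 0.005, the section is tension-controlled.

ε_t ≈ 0.0131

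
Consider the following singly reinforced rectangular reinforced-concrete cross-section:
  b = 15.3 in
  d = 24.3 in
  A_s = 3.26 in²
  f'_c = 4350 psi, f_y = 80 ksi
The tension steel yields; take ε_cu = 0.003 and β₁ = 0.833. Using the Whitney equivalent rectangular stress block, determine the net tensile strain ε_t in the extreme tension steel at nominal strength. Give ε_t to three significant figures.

ε_t ≈ 0.0102

a = A_s f_y/(0.85 f'_c b) = 4.610 in.
β₁ = 0.833, so c = a/β₁ = 4.610/0.833 = 5.534 in.
From the linear strain diagram with ε_cu = 0.003: ε_t = 0.003 (d − c)/c = 0.003 × (24.3 − 5.534)/5.534 = 0.0102.
Since ε_t ≥ 0.005, the section is tension-controlled.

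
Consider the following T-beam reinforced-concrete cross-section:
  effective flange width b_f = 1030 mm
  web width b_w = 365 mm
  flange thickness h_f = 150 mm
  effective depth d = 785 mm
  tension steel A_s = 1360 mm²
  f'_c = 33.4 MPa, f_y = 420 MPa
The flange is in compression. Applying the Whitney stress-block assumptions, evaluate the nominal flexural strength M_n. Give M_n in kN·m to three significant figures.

Tension: T = A_s f_y = 1360 × 420 = 571200 N.
Try a within the flange: a = T/(0.85 f'_c b_f) = 571200/(0.85 × 33.4 × 1030) = 19.53 mm.
Since a = 19.53 ≤ h_f = 150 mm, the stress block lies entirely in the flange; analyse as a rectangular beam of width b_f.
M_n = T(d − a/2) = 571200 × (785 − 9.765) = 442.81 × 10⁶ N·mm.
M_n = 442.81 kN·m.

M_n ≈ 443 kN·m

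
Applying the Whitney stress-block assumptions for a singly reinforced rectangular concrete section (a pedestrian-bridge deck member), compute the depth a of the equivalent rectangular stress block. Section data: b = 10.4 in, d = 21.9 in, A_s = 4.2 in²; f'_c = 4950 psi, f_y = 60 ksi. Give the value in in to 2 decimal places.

T = A_s f_y = 4.2 × 60 = 252 kips.
a = T/(0.85 f'_c b) = 252/(0.85 × 4.95 × 10.4) = 5.76 in.

a ≈ 5.76 in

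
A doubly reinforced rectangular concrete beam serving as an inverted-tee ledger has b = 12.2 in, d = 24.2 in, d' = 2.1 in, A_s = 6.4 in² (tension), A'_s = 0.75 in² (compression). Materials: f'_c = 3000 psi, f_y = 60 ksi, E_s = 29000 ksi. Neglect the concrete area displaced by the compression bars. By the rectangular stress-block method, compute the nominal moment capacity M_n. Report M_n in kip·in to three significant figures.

M_n ≈ 7350 kip·in

Assume both steels yield.
a = (A_s − A'_s) f_y/(0.85 f'_c b) = (6.4 − 0.75) × 60/(0.85 × 3 × 12.2) = 10.897 in.
c = a/β₁ = 10.897/0.85 = 12.820 in; ε'_s = 0.003(c − d')/c = 0.0025 ≥ ε_y = 0.0021, so the compression steel yields.
M_n = (A_s − A'_s) f_y (d − a/2) + A'_s f_y (d − d') = 339 × (24.2 − 5.4485) + 45 × (24.2 − 2.1) = 6356.8 + 994.5 = 7351.3 kip·in.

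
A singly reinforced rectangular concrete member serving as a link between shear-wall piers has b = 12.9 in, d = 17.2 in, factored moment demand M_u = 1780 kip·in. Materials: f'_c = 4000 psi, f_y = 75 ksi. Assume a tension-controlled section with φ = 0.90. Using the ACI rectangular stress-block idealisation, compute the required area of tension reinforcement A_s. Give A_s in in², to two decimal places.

A_s ≈ 1.67 in²

M_n = M_u/φ = 1780/0.90 = 1977.78 kip·in.
From M_n = 0.85 f'_c a b (d − a/2):
a = d − √(d² − 2M_n/(0.85 f'_c b)) = 17.2 − √(17.2² − 2 × 1977.78/(0.85 × 4 × 12.9)) = 2.859 in.
A_s = 0.85 f'_c a b / f_y = 0.85 × 4 × 2.859 × 12.9 / 75 = 1.672 in².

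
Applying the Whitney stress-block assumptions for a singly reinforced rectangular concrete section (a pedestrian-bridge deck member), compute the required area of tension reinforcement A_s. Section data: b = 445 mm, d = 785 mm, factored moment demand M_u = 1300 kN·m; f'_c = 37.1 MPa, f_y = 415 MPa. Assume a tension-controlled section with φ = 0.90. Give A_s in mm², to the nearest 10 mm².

A_s ≈ 4880 mm²

M_n = M_u/φ = 1300/0.90 = 1444.44 kN·m.
With M_n = 0.85 f'_c a b (d − a/2), solve the quadratic for a:
a = d − √(d² − 2M_n/(0.85 f'_c b)) = 785 − √(785² − 2 × 1444.44×10⁶/(0.85 × 37.1 × 445)) = 144.40 mm.
A_s = 0.85 f'_c a b / f_y = 0.85 × 37.1 × 144.40 × 445 / 415 = 4882.8 mm².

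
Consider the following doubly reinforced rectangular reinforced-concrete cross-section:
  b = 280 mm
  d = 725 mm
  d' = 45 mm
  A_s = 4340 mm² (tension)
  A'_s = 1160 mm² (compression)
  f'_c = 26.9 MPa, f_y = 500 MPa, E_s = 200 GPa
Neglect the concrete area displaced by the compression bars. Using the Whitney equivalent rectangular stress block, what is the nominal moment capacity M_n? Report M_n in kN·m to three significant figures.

Assume both tension and compression steel yield.
Net tension couple steel: A_s − A'_s = 3180 mm².
a = (A_s − A'_s) f_y / (0.85 f'_c b) = 1590000/(0.85 × 26.9 × 280) = 248.35 mm.
c = a/β₁ = 248.35/0.85 = 292.18 mm; ε'_s = 0.003(c − d')/c = 0.0025 ≥ f_y/E_s = 0.0025, so compression steel does yield.
M_n = (A_s − A'_s) f_y (d − a/2) + A'_s f_y (d − d') = [1590000 × (725 − 124.175) + 580000 × (725 − 45)] × 10⁻⁶ = 955.31 + 394.40 = 1349.71 kN·m.

M_n ≈ 1350 kN·m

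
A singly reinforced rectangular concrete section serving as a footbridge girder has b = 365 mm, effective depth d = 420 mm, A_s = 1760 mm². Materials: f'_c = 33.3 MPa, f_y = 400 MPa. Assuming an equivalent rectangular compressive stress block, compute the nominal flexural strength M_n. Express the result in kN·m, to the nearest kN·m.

T = A_s f_y = 1760 × 400 = 704000 N = 704 kN.
From C = T: a = T/(0.85 f'_c b) = 704000/(0.85 × 33.3 × 365) = 68.14 mm.
M_n = T(d − a/2) = 704 kN × (420 − 34.07) mm = 271.69 kN·m.

M_n ≈ 272 kN·m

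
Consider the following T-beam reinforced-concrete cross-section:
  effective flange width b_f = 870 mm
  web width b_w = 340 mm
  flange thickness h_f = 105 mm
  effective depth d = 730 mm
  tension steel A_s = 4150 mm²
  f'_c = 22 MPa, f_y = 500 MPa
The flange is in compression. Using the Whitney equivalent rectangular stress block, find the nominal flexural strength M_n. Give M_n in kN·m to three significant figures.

Tension: T = A_s f_y = 4150 × 500 = 2075000 N.
Try a within the flange: a = T/(0.85 f'_c b_f) = 2075000/(0.85 × 22 × 870) = 127.54 mm.
a = 127.54 > h_f = 105 mm: the block extends into the web. Split into flange-overhang and web parts.
C_f = 0.85 f'_c (b_f − b_w) h_f = 0.85 × 22 × (870 − 340) × 105 = 1040655 N.
Remaining web compression depth: a_w = (T − C_f)/(0.85 f'_c b_w) = (2075000 − 1040655)/(0.85 × 22 × 340) = 162.68 mm.
M_n = C_f(d − h_f/2) + (T − C_f)(d − a_w/2) = 1040655 × (730 − 52.5) + 1034345 × (730 − 81.34) = 705.04 + 670.94 = 1375.98 × 10⁶ N·mm.
M_n = 1375.98 kN·m.

M_n ≈ 1380 kN·m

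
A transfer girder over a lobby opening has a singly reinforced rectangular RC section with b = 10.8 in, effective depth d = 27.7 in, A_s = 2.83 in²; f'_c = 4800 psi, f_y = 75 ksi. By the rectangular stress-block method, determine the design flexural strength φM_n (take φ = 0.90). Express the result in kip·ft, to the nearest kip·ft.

φM_n ≈ 403 kip·ft

T = A_s f_y = 2.83 × 75 = 212.25 kips.
a = T/(0.85 f'_c b) = 212.25/(0.85 × 4.8 × 10.8) = 4.817 in.
M_n = T(d − a/2) = 212.25 × (27.7 − 2.4085) = 5368.1 kip·in = 5368.1/12 = 447.34 kip·ft.
φM_n = 0.90 × 447.34 = 402.61 kip·ft.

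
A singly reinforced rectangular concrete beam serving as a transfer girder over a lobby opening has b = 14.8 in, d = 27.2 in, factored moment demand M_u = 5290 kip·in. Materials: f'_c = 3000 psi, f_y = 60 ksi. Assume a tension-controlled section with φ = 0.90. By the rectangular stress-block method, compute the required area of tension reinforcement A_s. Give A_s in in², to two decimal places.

A_s ≈ 4.09 in²

M_n = M_u/φ = 5290/0.90 = 5877.78 kip·in.
From M_n = 0.85 f'_c a b (d − a/2):
a = d − √(d² − 2M_n/(0.85 f'_c b)) = 27.2 − √(27.2² − 2 × 5877.78/(0.85 × 3 × 14.8)) = 6.503 in.
A_s = 0.85 f'_c a b / f_y = 0.85 × 3 × 6.503 × 14.8 / 60 = 4.090 in².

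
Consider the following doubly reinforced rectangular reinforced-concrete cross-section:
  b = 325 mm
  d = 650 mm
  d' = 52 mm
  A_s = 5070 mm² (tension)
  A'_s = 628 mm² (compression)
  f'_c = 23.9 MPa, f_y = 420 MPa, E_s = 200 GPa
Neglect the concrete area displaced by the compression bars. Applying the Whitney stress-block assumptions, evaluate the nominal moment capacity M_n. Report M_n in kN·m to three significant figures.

M_n ≈ 1110 kN·m

Assume both tension and compression steel yield.
Net tension couple steel: A_s − A'_s = 4442 mm².
a = (A_s − A'_s) f_y / (0.85 f'_c b) = 1865640/(0.85 × 23.9 × 325) = 282.57 mm.
c = a/β₁ = 282.57/0.85 = 332.44 mm; ε'_s = 0.003(c − d')/c = 0.0025 ≥ f_y/E_s = 0.0021, so compression steel does yield.
M_n = (A_s − A'_s) f_y (d − a/2) + A'_s f_y (d − d') = [1865640 × (650 − 141.285) + 263760 × (650 − 52)] × 10⁻⁶ = 949.08 + 157.73 = 1106.81 kN·m.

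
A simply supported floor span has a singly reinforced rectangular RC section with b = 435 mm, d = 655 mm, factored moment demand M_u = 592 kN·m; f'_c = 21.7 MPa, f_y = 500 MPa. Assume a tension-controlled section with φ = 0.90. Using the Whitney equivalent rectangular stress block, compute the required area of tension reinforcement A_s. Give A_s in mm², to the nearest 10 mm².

M_n = M_u/φ = 592/0.90 = 657.778 kN·m.
With M_n = 0.85 f'_c a b (d − a/2), solve the quadratic for a:
a = d − √(d² − 2M_n/(0.85 f'_c b)) = 655 − √(655² − 2 × 657.778×10⁶/(0.85 × 21.7 × 435)) = 140.16 mm.
A_s = 0.85 f'_c a b / f_y = 0.85 × 21.7 × 140.16 × 435 / 500 = 2249.2 mm².

A_s ≈ 2250 mm²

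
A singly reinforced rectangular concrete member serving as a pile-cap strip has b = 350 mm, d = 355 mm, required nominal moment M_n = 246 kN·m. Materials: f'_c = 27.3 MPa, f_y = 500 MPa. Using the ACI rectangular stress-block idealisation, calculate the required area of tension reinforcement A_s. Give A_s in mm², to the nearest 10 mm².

With M_n = 0.85 f'_c a b (d − a/2), solve the quadratic for a:
a = d − √(d² − 2M_n/(0.85 f'_c b)) = 355 − √(355² − 2 × 246×10⁶/(0.85 × 27.3 × 350)) = 99.17 mm.
A_s = 0.85 f'_c a b / f_y = 0.85 × 27.3 × 99.17 × 350 / 500 = 1610.9 mm².

A_s ≈ 1610 mm²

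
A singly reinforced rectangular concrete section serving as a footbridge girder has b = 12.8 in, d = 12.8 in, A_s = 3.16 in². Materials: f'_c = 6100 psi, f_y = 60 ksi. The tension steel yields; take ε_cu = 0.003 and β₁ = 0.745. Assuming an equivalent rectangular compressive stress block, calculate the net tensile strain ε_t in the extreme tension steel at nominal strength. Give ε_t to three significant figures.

ε_t ≈ 0.00701

a = A_s f_y/(0.85 f'_c b) = 2.857 in.
β₁ = 0.745, so c = a/β₁ = 2.857/0.745 = 3.835 in.
From the linear strain diagram with ε_cu = 0.003: ε_t = 0.003 (d − c)/c = 0.003 × (12.8 − 3.835)/3.835 = 0.00701.
Since ε_t ≥ 0.005, the section is tension-controlled.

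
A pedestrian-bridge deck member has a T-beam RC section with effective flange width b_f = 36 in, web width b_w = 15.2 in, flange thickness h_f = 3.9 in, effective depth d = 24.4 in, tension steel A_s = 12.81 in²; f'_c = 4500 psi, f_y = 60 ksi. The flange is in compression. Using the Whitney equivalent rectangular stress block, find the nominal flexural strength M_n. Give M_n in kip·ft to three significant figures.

M_n ≈ 1360 kip·ft

Tension: T = A_s f_y = 12.81 × 60 = 768.6 kips.
Try a within the flange: a = T/(0.85 f'_c b_f) = 768.6/(0.85 × 4.5 × 36) = 5.582 in.
a = 5.582 > h_f = 3.9 in: the block extends into the web. Split into flange-overhang and web parts.
C_f = 0.85 f'_c (b_f − b_w) h_f = 0.85 × 4.5 × (36 − 15.2) × 3.9 = 310.3 kips.
Remaining web compression depth: a_w = (T − C_f)/(0.85 f'_c b_w) = (768.6 − 310.3)/(0.85 × 4.5 × 15.2) = 7.883 in.
M_n = C_f(d − h_f/2) + (T − C_f)(d − a_w/2) = 310.3 × (24.4 − 1.95) + 458.3 × (24.4 − 3.9415) = 6966.2 + 9376.1 = 16342.3 kip·in.
M_n = 16342.3/12 = 1361.86 kip·ft.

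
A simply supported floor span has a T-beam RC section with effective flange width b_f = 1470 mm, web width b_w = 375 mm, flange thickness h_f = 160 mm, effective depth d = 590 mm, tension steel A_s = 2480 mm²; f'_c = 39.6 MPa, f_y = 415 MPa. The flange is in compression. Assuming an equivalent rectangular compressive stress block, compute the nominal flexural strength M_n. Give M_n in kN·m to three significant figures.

M_n ≈ 597 kN·m

Tension: T = A_s f_y = 2480 × 415 = 1029200 N.
Try a within the flange: a = T/(0.85 f'_c b_f) = 1029200/(0.85 × 39.6 × 1470) = 20.80 mm.
Since a = 20.80 ≤ h_f = 160 mm, the stress block lies entirely in the flange; analyse as a rectangular beam of width b_f.
M_n = T(d − a/2) = 1029200 × (590 − 10.4) = 596.52 × 10⁶ N·mm.
M_n = 596.52 kN·m.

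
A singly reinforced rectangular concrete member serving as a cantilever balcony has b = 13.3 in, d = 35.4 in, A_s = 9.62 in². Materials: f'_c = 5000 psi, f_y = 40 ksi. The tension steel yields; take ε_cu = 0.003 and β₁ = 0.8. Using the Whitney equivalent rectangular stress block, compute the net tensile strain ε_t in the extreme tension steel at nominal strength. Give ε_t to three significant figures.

ε_t ≈ 0.00948

a = A_s f_y/(0.85 f'_c b) = 6.808 in.
β₁ = 0.8, so c = a/β₁ = 6.808/0.8 = 8.510 in.
From the linear strain diagram with ε_cu = 0.003: ε_t = 0.003 (d − c)/c = 0.003 × (35.4 − 8.510)/8.510 = 0.00948.
Since ε_t ≥ 0.005, the section is tension-controlled.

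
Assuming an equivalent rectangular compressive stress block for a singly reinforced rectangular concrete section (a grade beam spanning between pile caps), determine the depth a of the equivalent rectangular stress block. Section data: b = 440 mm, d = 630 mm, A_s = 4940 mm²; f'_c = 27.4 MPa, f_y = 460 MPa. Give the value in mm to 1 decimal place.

a ≈ 221.7 mm

T = A_s f_y = 4940 × 460 = 2272400 N = 2272.4 kN.
Setting C = 0.85 f'_c a b equal to T: a = 2272400/(0.85 × 27.4 × 440) = 221.7 mm.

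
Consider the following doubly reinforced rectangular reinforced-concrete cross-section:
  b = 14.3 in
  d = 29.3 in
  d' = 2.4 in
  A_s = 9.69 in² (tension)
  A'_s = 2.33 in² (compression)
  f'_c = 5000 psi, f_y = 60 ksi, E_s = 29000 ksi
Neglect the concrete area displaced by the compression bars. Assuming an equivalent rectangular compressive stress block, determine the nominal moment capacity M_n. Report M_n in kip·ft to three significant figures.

Assume both steels yield.
a = (A_s − A'_s) f_y/(0.85 f'_c b) = (9.69 − 2.33) × 60/(0.85 × 5 × 14.3) = 7.266 in.
c = a/β₁ = 7.266/0.8 = 9.083 in; ε'_s = 0.003(c − d')/c = 0.0022 ≥ ε_y = 0.0021, so the compression steel yields.
M_n = (A_s − A'_s) f_y (d − a/2) + A'_s f_y (d − d') = 441.6 × (29.3 − 3.633) + 139.8 × (29.3 − 2.4) = 11334.5 + 3760.6 = 15095.1 kip·in = 15095.1/12 = 1257.93 kip·ft.

M_n ≈ 1260 kip·ft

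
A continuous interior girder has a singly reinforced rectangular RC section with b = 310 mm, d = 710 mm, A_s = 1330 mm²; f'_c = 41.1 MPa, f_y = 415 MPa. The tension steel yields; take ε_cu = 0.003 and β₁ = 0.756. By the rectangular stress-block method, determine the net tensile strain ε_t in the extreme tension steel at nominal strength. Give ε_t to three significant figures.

ε_t ≈ 0.0286

a = A_s f_y/(0.85 f'_c b) = 50.97 mm.
β₁ = 0.756, so c = a/β₁ = 50.97/0.756 = 67.42 mm.
From the linear strain diagram with ε_cu = 0.003: ε_t = 0.003 (d − c)/c = 0.003 × (710 − 67.42)/67.42 = 0.0286.
Since ε_t ≥ 0.005, the section is tension-controlled.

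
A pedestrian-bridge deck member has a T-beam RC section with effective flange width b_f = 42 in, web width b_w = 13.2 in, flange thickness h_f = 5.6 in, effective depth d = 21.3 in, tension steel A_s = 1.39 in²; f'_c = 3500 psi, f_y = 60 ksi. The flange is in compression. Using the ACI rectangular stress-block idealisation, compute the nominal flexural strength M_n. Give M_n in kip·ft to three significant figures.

Tension: T = A_s f_y = 1.39 × 60 = 83.4 kips.
Try a within the flange: a = T/(0.85 f'_c b_f) = 83.4/(0.85 × 3.5 × 42) = 0.667 in.
Since a = 0.667 ≤ h_f = 5.6 in, the stress block lies entirely in the flange; analyse as a rectangular beam of width b_f.
M_n = T(d − a/2) = 83.4 × (21.3 − 0.3335) = 1748.6 kip·in.
M_n = 1748.6/12 = 145.72 kip·ft.

M_n ≈ 146 kip·ft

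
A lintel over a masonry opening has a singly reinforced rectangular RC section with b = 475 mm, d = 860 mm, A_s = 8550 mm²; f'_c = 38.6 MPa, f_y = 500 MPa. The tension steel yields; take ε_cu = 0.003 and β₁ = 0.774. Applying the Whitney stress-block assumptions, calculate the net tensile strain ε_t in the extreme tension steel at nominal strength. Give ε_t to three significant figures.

a = A_s f_y/(0.85 f'_c b) = 274.31 mm.
β₁ = 0.774, so c = a/β₁ = 274.31/0.774 = 354.41 mm.
From the linear strain diagram with ε_cu = 0.003: ε_t = 0.003 (d − c)/c = 0.003 × (860 − 354.41)/354.41 = 0.00428.
ε_t is between 0.004 and 0.005 — transition zone.

ε_t ≈ 0.00428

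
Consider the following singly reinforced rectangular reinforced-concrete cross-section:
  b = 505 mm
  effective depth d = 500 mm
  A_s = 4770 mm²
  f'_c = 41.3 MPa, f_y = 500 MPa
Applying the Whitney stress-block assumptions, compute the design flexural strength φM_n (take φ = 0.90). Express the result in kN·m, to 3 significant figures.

φM_n ≈ 929 kN·m

T = A_s f_y = 4770 × 500 = 2385000 N = 2385 kN.
From C = T: a = T/(0.85 f'_c b) = 2385000/(0.85 × 41.3 × 505) = 134.53 mm.
M_n = T(d − a/2) = 2385 kN × (500 − 67.265) mm = 1032.07 kN·m.
φM_n = 0.90 × 1032.07 = 928.86 kN·m.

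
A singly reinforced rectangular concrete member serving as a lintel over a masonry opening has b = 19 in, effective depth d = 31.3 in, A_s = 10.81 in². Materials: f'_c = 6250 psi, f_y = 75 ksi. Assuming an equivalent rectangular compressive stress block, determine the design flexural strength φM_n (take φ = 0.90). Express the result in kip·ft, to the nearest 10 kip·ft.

T = A_s f_y = 10.81 × 75 = 810.75 kips.
a = T/(0.85 f'_c b) = 810.75/(0.85 × 6.25 × 19) = 8.032 in.
M_n = T(d − a/2) = 810.75 × (31.3 − 4.016) = 22120.5 kip·in = 22120.5/12 = 1843.38 kip·ft.
φM_n = 0.90 × 1843.38 = 1659.04 kip·ft.

φM_n ≈ 1660 kip·ft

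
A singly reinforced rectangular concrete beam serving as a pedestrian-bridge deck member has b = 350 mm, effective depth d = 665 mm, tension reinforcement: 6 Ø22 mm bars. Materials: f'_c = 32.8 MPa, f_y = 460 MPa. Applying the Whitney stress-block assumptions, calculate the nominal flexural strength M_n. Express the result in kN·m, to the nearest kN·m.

A_s = 6 × 380 = 2280 mm².
T = A_s f_y = 2280 × 460 = 1048800 N = 1048.8 kN.
From C = T: a = T/(0.85 f'_c b) = 1048800/(0.85 × 32.8 × 350) = 107.48 mm.
M_n = T(d − a/2) = 1048.8 kN × (665 − 53.74) mm = 641.09 kN·m.

M_n ≈ 641 kN·m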